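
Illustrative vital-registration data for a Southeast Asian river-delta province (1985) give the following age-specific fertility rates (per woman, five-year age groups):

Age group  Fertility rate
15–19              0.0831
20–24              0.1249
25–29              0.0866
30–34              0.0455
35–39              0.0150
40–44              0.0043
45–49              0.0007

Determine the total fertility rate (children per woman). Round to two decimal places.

Sum of ASFRs = 0.0831 + 0.1249 + 0.0866 + 0.0455 + 0.0150 + 0.0043 + 0.0007 = 0.3601
TFR = 5 × 0.3601 = 1.8005

1.80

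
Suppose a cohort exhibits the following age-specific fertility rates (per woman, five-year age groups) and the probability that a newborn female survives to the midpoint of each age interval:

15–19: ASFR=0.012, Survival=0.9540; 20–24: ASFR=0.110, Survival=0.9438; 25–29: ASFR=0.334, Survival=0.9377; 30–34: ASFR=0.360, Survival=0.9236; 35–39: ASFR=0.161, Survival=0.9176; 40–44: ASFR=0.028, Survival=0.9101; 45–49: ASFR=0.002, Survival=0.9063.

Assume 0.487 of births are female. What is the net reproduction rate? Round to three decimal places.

Proportion female at birth = 0.487.
Weighting each age-specific rate by interval width and survival:
  15–19: 5 × 0.012 × 0.9540 = 0.05724
  20–24: 5 × 0.110 × 0.9438 = 0.51909
  25–29: 5 × 0.334 × 0.9377 = 1.56596
  30–34: 5 × 0.360 × 0.9236 = 1.66248
  35–39: 5 × 0.161 × 0.9176 = 0.73867
  40–44: 5 × 0.028 × 0.9101 = 0.12741
  45–49: 5 × 0.002 × 0.9063 = 0.00906
Sum = 4.67991
NRR = 0.487 × 4.67991 = 2.27912

2.279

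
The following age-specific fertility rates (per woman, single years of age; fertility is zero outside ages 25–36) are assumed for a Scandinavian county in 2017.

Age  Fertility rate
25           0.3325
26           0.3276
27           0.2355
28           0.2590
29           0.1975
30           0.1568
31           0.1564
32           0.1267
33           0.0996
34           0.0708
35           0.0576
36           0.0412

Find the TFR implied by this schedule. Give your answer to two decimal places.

2.06

Sum of ASFRs = 0.3325 + 0.3276 + 0.2355 + 0.2590 + 0.1975 + 0.1568 + 0.1564 + 0.1267 + 0.0996 + 0.0708 + 0.0576 + 0.0412 = 2.0612
TFR = 2.0612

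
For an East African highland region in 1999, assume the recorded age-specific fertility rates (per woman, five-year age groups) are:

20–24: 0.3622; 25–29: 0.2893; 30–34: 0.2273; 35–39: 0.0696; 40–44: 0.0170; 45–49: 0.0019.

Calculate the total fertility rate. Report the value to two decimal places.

4.84

Sum of ASFRs = 0.3622 + 0.2893 + 0.2273 + 0.0696 + 0.0170 + 0.0019 = 0.9673
TFR = 5 × 0.9673 = 4.8365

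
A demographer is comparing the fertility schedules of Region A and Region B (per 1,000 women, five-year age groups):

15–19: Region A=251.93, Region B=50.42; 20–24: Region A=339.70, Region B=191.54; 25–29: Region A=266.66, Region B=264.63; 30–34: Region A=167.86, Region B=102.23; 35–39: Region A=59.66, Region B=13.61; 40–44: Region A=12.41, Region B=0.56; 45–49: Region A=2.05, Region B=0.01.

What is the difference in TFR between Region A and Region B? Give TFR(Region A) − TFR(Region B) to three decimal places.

2.386

Region A:
  Sum of ASFRs = 251.93 + 339.70 + 266.66 + 167.86 + 59.66 + 12.41 + 2.05 = 1100.27
  TFR = 5 × 1100.27 / 1000 = 5.50135
Region B:
  Sum of ASFRs = 50.42 + 191.54 + 264.63 + 102.23 + 13.61 + 0.56 + 0.01 = 623.00
  TFR = 5 × 623.00 / 1000 = 3.115
Difference = 5.50135 − 3.115 = 2.38635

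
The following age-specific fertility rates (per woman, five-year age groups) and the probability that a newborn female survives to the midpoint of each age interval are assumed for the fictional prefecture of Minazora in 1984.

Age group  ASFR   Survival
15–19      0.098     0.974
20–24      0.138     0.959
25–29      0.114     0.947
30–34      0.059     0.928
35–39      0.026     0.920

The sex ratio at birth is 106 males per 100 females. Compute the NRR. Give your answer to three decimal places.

Proportion female at birth = 100 / (100 + 106) = 0.48544.
Each age group contributes 5 × ASFR × survival:
  15–19: 5 × 0.098 × 0.974 = 0.47726
  20–24: 5 × 0.138 × 0.959 = 0.66171
  25–29: 5 × 0.114 × 0.947 = 0.53979
  30–34: 5 × 0.059 × 0.928 = 0.27376
  35–39: 5 × 0.026 × 0.920 = 0.11960
Sum = 2.07212
NRR = 0.48544 × 2.07212 = 1.00589

1.006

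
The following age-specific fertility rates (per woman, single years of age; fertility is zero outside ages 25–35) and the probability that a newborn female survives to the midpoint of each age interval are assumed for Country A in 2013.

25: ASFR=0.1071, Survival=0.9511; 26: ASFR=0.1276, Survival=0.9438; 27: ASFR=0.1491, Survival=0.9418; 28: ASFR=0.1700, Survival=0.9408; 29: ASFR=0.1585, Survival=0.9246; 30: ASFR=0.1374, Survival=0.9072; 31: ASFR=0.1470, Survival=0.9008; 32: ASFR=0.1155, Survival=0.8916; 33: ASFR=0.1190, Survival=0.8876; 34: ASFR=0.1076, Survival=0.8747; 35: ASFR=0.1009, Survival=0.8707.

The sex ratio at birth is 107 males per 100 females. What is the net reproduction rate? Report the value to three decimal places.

Proportion female at birth = 100 / (100 + 107) = 0.48309.
Weighting each age-specific rate by interval width and survival:
  25: 1 × 0.1071 × 0.9511 = 0.10186
  26: 1 × 0.1276 × 0.9438 = 0.12043
  27: 1 × 0.1491 × 0.9418 = 0.14042
  28: 1 × 0.1700 × 0.9408 = 0.15994
  29: 1 × 0.1585 × 0.9246 = 0.14655
  30: 1 × 0.1374 × 0.9072 = 0.12465
  31: 1 × 0.1470 × 0.9008 = 0.13242
  32: 1 × 0.1155 × 0.8916 = 0.10298
  33: 1 × 0.1190 × 0.8876 = 0.10562
  34: 1 × 0.1076 × 0.8747 = 0.09412
  35: 1 × 0.1009 × 0.8707 = 0.08785
Sum = 1.31684
NRR = 0.48309 × 1.31684 = 0.63615

0.636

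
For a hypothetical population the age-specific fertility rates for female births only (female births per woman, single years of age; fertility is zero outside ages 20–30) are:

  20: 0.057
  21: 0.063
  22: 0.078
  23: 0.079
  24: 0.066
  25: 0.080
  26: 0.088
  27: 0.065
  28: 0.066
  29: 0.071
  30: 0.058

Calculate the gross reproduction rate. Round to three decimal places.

Sum of female ASFRs = 0.057 + 0.063 + 0.078 + 0.079 + 0.066 + 0.080 + 0.088 + 0.065 + 0.066 + 0.071 + 0.058 = 0.771
GRR = 0.771

0.771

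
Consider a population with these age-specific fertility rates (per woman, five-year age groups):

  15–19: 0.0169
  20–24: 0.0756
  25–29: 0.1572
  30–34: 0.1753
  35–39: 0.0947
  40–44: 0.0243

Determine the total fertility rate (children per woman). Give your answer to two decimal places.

2.72

Sum of ASFRs = 0.0169 + 0.0756 + 0.1572 + 0.1753 + 0.0947 + 0.0243 = 0.5440
TFR = 5 × 0.5440 = 2.72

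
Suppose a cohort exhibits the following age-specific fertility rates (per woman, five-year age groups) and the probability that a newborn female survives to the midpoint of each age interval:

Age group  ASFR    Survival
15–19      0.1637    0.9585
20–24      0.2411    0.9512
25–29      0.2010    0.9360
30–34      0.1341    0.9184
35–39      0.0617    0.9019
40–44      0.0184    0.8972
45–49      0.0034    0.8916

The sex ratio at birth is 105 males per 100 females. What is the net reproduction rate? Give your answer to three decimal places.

Proportion female at birth = 100 / (100 + 105) = 0.48780.
Weighting each age-specific rate by interval width and survival:
  15–19: 5 × 0.1637 × 0.9585 = 0.78453
  20–24: 5 × 0.2411 × 0.9512 = 1.14667
  25–29: 5 × 0.2010 × 0.9360 = 0.94068
  30–34: 5 × 0.1341 × 0.9184 = 0.61579
  35–39: 5 × 0.0617 × 0.9019 = 0.27824
  40–44: 5 × 0.0184 × 0.8972 = 0.08254
  45–49: 5 × 0.0034 × 0.8916 = 0.01516
Sum = 3.86361
NRR = 0.48780 × 3.86361 = 1.88467
An NRR exceeding 1 indicates intrinsic growth under these rates.

1.885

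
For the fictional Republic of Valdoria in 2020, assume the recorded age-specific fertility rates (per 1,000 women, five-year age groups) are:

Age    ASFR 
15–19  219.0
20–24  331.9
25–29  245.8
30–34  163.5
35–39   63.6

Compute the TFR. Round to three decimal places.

5.119

Sum of ASFRs = 219.0 + 331.9 + 245.8 + 163.5 + 63.6 = 1023.8
TFR = 5 × 1023.8 / 1000 = 5.119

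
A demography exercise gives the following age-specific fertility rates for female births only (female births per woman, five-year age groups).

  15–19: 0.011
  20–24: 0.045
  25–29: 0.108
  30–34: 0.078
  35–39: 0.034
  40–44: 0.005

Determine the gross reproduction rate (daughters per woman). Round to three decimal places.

Sum of female ASFRs = 0.011 + 0.045 + 0.108 + 0.078 + 0.034 + 0.005 = 0.281
GRR = 5 × 0.281 = 1.405

1.405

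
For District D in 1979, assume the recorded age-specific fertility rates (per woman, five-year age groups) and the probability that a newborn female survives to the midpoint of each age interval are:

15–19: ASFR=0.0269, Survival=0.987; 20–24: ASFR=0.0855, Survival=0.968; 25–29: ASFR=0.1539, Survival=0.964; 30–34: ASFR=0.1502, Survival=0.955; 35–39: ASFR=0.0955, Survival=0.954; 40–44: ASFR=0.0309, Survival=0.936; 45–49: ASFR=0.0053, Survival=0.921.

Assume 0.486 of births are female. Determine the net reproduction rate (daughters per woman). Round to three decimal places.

Proportion female at birth = 0.486.
Each age group contributes 5 × ASFR × survival:
  15–19: 5 × 0.0269 × 0.987 = 0.13275
  20–24: 5 × 0.0855 × 0.968 = 0.41382
  25–29: 5 × 0.1539 × 0.964 = 0.74180
  30–34: 5 × 0.1502 × 0.955 = 0.71721
  35–39: 5 × 0.0955 × 0.954 = 0.45554
  40–44: 5 × 0.0309 × 0.936 = 0.14461
  45–49: 5 × 0.0053 × 0.921 = 0.02441
Sum = 2.63014
NRR = 0.486 × 2.63014 = 1.27825

1.278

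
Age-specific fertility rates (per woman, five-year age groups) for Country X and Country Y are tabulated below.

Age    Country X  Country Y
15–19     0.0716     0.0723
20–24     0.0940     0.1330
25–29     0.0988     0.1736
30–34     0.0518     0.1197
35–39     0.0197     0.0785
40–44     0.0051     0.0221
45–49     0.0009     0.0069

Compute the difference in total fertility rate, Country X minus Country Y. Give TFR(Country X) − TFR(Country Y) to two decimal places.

-1.32

Country X:
  Sum of ASFRs = 0.0716 + 0.0940 + 0.0988 + 0.0518 + 0.0197 + 0.0051 + 0.0009 = 0.3419
  TFR = 5 × 0.3419 = 1.7095
Country Y:
  Sum of ASFRs = 0.0723 + 0.1330 + 0.1736 + 0.1197 + 0.0785 + 0.0221 + 0.0069 = 0.6061
  TFR = 5 × 0.6061 = 3.0305
Difference = 1.7095 − 3.0305 = -1.321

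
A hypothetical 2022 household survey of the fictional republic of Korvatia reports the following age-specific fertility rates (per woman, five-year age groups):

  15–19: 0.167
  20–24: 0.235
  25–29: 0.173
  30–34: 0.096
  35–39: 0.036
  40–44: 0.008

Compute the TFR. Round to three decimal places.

3.575

Sum of ASFRs = 0.167 + 0.235 + 0.173 + 0.096 + 0.036 + 0.008 = 0.715
TFR = 5 × 0.715 = 3.575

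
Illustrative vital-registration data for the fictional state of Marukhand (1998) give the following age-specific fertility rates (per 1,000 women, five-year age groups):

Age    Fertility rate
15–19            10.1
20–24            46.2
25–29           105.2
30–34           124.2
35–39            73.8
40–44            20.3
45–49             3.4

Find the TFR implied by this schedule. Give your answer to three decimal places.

Sum of ASFRs = 10.1 + 46.2 + 105.2 + 124.2 + 73.8 + 20.3 + 3.4 = 383.2
TFR = 5 × 383.2 / 1000 = 1.916

1.916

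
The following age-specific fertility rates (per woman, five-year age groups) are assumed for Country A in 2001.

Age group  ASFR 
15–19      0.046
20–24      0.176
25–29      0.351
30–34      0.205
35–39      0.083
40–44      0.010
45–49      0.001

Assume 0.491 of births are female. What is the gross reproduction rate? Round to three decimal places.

2.141

Proportion female at birth = 0.491.
Sum of ASFRs = 0.046 + 0.176 + 0.351 + 0.205 + 0.083 + 0.010 + 0.001 = 0.872
TFR = 5 × 0.872 = 4.36
GRR = 0.491 × 4.36 = 2.14076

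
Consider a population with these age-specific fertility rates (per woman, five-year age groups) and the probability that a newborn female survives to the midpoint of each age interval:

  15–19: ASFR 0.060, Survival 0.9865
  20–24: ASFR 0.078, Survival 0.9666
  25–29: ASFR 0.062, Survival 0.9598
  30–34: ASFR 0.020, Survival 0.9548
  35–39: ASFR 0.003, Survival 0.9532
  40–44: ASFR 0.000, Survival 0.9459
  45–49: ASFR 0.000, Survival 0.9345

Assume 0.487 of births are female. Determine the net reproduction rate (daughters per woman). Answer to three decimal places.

Proportion female at birth = 0.487.
Each age group contributes 5 × ASFR × survival:
  15–19: 5 × 0.060 × 0.9865 = 0.29595
  20–24: 5 × 0.078 × 0.9666 = 0.37697
  25–29: 5 × 0.062 × 0.9598 = 0.29754
  30–34: 5 × 0.020 × 0.9548 = 0.09548
  35–39: 5 × 0.003 × 0.9532 = 0.01430
  40–44: 5 × 0.000 × 0.9459 = 0.00000
  45–49: 5 × 0.000 × 0.9345 = 0.00000
Sum = 1.08024
NRR = 0.487 × 1.08024 = 0.52608
NRR < 1, so the cohort does not fully replace itself.

0.526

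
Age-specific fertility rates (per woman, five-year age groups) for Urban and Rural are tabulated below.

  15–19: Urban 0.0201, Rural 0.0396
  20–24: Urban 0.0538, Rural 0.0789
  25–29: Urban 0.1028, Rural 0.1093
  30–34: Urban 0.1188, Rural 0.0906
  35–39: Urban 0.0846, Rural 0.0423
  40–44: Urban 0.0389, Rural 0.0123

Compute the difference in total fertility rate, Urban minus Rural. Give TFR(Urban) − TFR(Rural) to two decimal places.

Urban:
  Sum of ASFRs = 0.0201 + 0.0538 + 0.1028 + 0.1188 + 0.0846 + 0.0389 = 0.4190
  TFR = 5 × 0.4190 = 2.095
Rural:
  Sum of ASFRs = 0.0396 + 0.0789 + 0.1093 + 0.0906 + 0.0423 + 0.0123 = 0.3730
  TFR = 5 × 0.3730 = 1.865
Difference = 2.095 − 1.865 = 0.23

0.23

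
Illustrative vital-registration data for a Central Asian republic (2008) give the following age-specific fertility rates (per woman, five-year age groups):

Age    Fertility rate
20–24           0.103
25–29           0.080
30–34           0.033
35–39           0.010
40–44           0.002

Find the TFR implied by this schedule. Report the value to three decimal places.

Sum of ASFRs = 0.103 + 0.080 + 0.033 + 0.010 + 0.002 = 0.228
TFR = 5 × 0.228 = 1.14

1.140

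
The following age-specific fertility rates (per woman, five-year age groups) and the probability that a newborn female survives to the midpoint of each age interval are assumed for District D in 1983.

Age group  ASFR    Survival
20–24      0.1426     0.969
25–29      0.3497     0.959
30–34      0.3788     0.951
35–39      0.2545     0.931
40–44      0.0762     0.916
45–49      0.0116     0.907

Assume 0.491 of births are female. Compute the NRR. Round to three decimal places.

2.826

Proportion female at birth = 0.491.
Weighting each age-specific rate by interval width and survival:
  20–24: 5 × 0.1426 × 0.969 = 0.69090
  25–29: 5 × 0.3497 × 0.959 = 1.67681
  30–34: 5 × 0.3788 × 0.951 = 1.80119
  35–39: 5 × 0.2545 × 0.931 = 1.18470
  40–44: 5 × 0.0762 × 0.916 = 0.34900
  45–49: 5 × 0.0116 × 0.907 = 0.05261
Sum = 5.75521
NRR = 0.491 × 5.75521 = 2.82581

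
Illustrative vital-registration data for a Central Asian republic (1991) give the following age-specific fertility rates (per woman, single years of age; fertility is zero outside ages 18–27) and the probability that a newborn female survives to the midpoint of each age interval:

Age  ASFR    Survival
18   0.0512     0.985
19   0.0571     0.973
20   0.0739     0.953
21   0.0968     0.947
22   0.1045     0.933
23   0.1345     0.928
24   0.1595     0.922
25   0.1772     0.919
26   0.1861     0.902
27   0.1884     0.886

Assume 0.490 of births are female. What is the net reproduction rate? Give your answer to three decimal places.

Proportion female at birth = 0.490.
Each age group contributes 1 × ASFR × survival:
  18: 1 × 0.0512 × 0.985 = 0.05043
  19: 1 × 0.0571 × 0.973 = 0.05556
  20: 1 × 0.0739 × 0.953 = 0.07043
  21: 1 × 0.0968 × 0.947 = 0.09167
  22: 1 × 0.1045 × 0.933 = 0.09750
  23: 1 × 0.1345 × 0.928 = 0.12482
  24: 1 × 0.1595 × 0.922 = 0.14706
  25: 1 × 0.1772 × 0.919 = 0.16285
  26: 1 × 0.1861 × 0.902 = 0.16786
  27: 1 × 0.1884 × 0.886 = 0.16692
Sum = 1.13510
NRR = 0.490 × 1.13510 = 0.55620

0.556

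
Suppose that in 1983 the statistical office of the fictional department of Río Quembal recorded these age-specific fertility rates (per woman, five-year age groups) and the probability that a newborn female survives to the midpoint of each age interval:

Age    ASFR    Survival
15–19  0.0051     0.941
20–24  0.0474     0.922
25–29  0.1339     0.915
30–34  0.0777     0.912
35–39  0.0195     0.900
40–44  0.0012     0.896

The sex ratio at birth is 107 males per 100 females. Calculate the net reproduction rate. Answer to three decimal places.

0.629

Proportion female at birth = 100 / (100 + 107) = 0.48309.
Per-age-group product (5 × ASFR × survival probability):
  15–19: 5 × 0.0051 × 0.941 = 0.02400
  20–24: 5 × 0.0474 × 0.922 = 0.21851
  25–29: 5 × 0.1339 × 0.915 = 0.61259
  30–34: 5 × 0.0777 × 0.912 = 0.35431
  35–39: 5 × 0.0195 × 0.900 = 0.08775
  40–44: 5 × 0.0012 × 0.896 = 0.00538
Sum = 1.30254
NRR = 0.48309 × 1.30254 = 0.62924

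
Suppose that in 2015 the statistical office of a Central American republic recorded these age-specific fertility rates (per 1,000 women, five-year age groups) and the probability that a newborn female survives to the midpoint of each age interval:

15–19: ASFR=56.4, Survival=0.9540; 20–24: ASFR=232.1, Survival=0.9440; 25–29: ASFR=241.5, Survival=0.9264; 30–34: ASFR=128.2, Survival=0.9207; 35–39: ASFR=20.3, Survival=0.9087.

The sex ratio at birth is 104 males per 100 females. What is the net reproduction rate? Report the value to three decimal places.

Proportion female at birth = 100 / (100 + 104) = 0.49020.
Per-age-group product (5 × ASFR × survival probability):
  15–19: 5 × 56.4/1000 × 0.9540 = 0.26903
  20–24: 5 × 232.1/1000 × 0.9440 = 1.09551
  25–29: 5 × 241.5/1000 × 0.9264 = 1.11863
  30–34: 5 × 128.2/1000 × 0.9207 = 0.59017
  35–39: 5 × 20.3/1000 × 0.9087 = 0.09223
Sum = 3.16557
NRR = 0.49020 × 3.16557 = 1.55176

1.552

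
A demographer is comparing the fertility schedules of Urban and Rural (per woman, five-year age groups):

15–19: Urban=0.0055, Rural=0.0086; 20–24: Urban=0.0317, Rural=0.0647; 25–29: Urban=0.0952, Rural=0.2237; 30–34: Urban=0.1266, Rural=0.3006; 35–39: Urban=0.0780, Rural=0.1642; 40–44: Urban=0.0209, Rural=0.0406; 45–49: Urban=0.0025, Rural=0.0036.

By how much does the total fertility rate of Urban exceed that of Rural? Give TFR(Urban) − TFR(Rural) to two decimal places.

Urban:
  Sum of ASFRs = 0.0055 + 0.0317 + 0.0952 + 0.1266 + 0.0780 + 0.0209 + 0.0025 = 0.3604
  TFR = 5 × 0.3604 = 1.802
Rural:
  Sum of ASFRs = 0.0086 + 0.0647 + 0.2237 + 0.3006 + 0.1642 + 0.0406 + 0.0036 = 0.8060
  TFR = 5 × 0.8060 = 4.03
Difference = 1.802 − 4.03 = -2.228

-2.23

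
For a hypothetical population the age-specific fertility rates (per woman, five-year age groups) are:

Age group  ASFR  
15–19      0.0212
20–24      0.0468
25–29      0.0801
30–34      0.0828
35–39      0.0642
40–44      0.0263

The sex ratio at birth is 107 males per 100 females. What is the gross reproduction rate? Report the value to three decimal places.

Proportion female at birth = 100 / (100 + 107) = 0.48309.
Sum of ASFRs = 0.0212 + 0.0468 + 0.0801 + 0.0828 + 0.0642 + 0.0263 = 0.3214
TFR = 5 × 0.3214 = 1.607
GRR = 0.48309 × 1.607 = 0.77633

0.776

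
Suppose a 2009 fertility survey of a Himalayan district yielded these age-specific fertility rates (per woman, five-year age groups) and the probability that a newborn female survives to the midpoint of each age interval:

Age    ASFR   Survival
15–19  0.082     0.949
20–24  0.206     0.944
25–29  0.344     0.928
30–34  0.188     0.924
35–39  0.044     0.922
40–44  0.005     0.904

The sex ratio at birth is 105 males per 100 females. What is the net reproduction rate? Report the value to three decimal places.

Proportion female at birth = 100 / (100 + 105) = 0.48780.
Survival-weighted fertility by age (5·fₓ·Sₓ):
  15–19: 5 × 0.082 × 0.949 = 0.38909
  20–24: 5 × 0.206 × 0.944 = 0.97232
  25–29: 5 × 0.344 × 0.928 = 1.59616
  30–34: 5 × 0.188 × 0.924 = 0.86856
  35–39: 5 × 0.044 × 0.922 = 0.20284
  40–44: 5 × 0.005 × 0.904 = 0.02260
Sum = 4.05157
NRR = 0.48780 × 4.05157 = 1.97636

1.976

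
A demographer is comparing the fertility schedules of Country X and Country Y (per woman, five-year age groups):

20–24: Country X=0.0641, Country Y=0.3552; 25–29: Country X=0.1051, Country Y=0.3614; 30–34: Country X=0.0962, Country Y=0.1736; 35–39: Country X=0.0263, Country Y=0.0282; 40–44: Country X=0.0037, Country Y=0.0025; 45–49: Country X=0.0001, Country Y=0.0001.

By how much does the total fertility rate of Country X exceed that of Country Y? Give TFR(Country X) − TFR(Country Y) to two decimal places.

Country X:
  Sum of ASFRs = 0.0641 + 0.1051 + 0.0962 + 0.0263 + 0.0037 + 0.0001 = 0.2955
  TFR = 5 × 0.2955 = 1.4775
Country Y:
  Sum of ASFRs = 0.3552 + 0.3614 + 0.1736 + 0.0282 + 0.0025 + 0.0001 = 0.9210
  TFR = 5 × 0.9210 = 4.605
Difference = 1.4775 − 4.605 = -3.1275

-3.13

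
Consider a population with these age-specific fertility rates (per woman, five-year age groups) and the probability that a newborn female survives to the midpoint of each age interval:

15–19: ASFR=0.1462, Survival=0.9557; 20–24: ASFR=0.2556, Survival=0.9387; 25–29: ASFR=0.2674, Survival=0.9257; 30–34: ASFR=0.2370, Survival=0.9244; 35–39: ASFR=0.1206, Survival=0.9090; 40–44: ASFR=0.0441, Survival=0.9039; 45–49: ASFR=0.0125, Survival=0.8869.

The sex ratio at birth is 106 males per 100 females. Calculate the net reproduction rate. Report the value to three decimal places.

2.444

Proportion female at birth = 100 / (100 + 106) = 0.48544.
Per-age-group product (5 × ASFR × survival probability):
  15–19: 5 × 0.1462 × 0.9557 = 0.69862
  20–24: 5 × 0.2556 × 0.9387 = 1.19966
  25–29: 5 × 0.2674 × 0.9257 = 1.23766
  30–34: 5 × 0.2370 × 0.9244 = 1.09541
  35–39: 5 × 0.1206 × 0.9090 = 0.54813
  40–44: 5 × 0.0441 × 0.9039 = 0.19931
  45–49: 5 × 0.0125 × 0.8869 = 0.05543
Sum = 5.03422
NRR = 0.48544 × 5.03422 = 2.44381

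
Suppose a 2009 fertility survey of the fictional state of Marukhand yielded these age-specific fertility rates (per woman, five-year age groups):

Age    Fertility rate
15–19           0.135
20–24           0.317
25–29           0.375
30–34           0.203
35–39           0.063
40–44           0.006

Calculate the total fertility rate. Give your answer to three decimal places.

Sum of ASFRs = 0.135 + 0.317 + 0.375 + 0.203 + 0.063 + 0.006 = 1.099
TFR = 5 × 1.099 = 5.495

5.495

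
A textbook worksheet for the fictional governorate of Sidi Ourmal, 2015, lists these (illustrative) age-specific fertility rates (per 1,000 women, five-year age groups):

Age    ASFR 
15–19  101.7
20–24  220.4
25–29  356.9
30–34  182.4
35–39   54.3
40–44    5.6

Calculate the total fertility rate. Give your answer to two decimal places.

Sum of ASFRs = 101.7 + 220.4 + 356.9 + 182.4 + 54.3 + 5.6 = 921.3
TFR = 5 × 921.3 / 1000 = 4.6065

4.61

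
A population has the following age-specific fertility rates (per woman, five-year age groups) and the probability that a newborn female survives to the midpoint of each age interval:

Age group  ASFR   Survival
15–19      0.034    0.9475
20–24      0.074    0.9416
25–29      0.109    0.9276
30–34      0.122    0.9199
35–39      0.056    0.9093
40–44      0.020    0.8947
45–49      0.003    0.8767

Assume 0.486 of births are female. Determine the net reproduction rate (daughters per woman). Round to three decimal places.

Proportion female at birth = 0.486.
Weighting each age-specific rate by interval width and survival:
  15–19: 5 × 0.034 × 0.9475 = 0.16108
  20–24: 5 × 0.074 × 0.9416 = 0.34839
  25–29: 5 × 0.109 × 0.9276 = 0.50554
  30–34: 5 × 0.122 × 0.9199 = 0.56114
  35–39: 5 × 0.056 × 0.9093 = 0.25460
  40–44: 5 × 0.020 × 0.8947 = 0.08947
  45–49: 5 × 0.003 × 0.8767 = 0.01315
Sum = 1.93337
NRR = 0.486 × 1.93337 = 0.93962

0.940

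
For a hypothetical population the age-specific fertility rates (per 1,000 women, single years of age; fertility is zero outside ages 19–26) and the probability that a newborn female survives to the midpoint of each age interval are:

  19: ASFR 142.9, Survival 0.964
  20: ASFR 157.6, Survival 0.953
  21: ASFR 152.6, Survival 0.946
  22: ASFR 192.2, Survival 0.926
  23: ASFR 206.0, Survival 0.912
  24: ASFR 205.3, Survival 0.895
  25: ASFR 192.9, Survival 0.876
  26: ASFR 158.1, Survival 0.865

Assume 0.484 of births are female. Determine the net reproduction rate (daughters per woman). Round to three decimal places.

0.623

Proportion female at birth = 0.484.
Per-age-group product (1 × ASFR × survival probability):
  19: 1 × 142.9/1000 × 0.964 = 0.13776
  20: 1 × 157.6/1000 × 0.953 = 0.15019
  21: 1 × 152.6/1000 × 0.946 = 0.14436
  22: 1 × 192.2/1000 × 0.926 = 0.17798
  23: 1 × 206.0/1000 × 0.912 = 0.18787
  24: 1 × 205.3/1000 × 0.895 = 0.18374
  25: 1 × 192.9/1000 × 0.876 = 0.16898
  26: 1 × 158.1/1000 × 0.865 = 0.13676
Sum = 1.28764
NRR = 0.484 × 1.28764 = 0.62322
An NRR under 1 implies long-run decline under these rates.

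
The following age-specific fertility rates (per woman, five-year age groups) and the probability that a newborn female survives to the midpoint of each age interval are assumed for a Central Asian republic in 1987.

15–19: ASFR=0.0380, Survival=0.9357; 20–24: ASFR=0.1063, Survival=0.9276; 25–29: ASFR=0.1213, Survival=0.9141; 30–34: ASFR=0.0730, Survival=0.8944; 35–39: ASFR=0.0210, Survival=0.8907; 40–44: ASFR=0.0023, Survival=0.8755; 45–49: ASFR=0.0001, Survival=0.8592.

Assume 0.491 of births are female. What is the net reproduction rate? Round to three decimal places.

Proportion female at birth = 0.491.
Each age group contributes 5 × ASFR × survival:
  15–19: 5 × 0.0380 × 0.9357 = 0.17778
  20–24: 5 × 0.1063 × 0.9276 = 0.49302
  25–29: 5 × 0.1213 × 0.9141 = 0.55440
  30–34: 5 × 0.0730 × 0.8944 = 0.32646
  35–39: 5 × 0.0210 × 0.8907 = 0.09352
  40–44: 5 × 0.0023 × 0.8755 = 0.01007
  45–49: 5 × 0.0001 × 0.8592 = 0.00043
Sum = 1.65568
NRR = 0.491 × 1.65568 = 0.81294
NRR < 1, so the cohort does not fully replace itself.

0.813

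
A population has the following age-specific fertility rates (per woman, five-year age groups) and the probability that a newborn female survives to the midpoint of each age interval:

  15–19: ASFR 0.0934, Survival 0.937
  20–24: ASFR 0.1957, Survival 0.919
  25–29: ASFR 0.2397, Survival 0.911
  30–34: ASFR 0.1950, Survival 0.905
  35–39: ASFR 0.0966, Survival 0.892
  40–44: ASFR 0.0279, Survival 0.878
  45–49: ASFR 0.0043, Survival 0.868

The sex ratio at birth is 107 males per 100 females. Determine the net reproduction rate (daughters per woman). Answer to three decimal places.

1.876

Proportion female at birth = 100 / (100 + 107) = 0.48309.
Weighting each age-specific rate by interval width and survival:
  15–19: 5 × 0.0934 × 0.937 = 0.43758
  20–24: 5 × 0.1957 × 0.919 = 0.89924
  25–29: 5 × 0.2397 × 0.911 = 1.09183
  30–34: 5 × 0.1950 × 0.905 = 0.88238
  35–39: 5 × 0.0966 × 0.892 = 0.43084
  40–44: 5 × 0.0279 × 0.878 = 0.12248
  45–49: 5 × 0.0043 × 0.868 = 0.01866
Sum = 3.88301
NRR = 0.48309 × 3.88301 = 1.87584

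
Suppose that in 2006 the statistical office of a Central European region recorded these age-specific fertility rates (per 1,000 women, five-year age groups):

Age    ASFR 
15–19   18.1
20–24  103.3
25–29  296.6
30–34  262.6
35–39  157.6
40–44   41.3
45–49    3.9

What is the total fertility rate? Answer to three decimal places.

Sum of ASFRs = 18.1 + 103.3 + 296.6 + 262.6 + 157.6 + 41.3 + 3.9 = 883.4
TFR = 5 × 883.4 / 1000 = 4.417

4.417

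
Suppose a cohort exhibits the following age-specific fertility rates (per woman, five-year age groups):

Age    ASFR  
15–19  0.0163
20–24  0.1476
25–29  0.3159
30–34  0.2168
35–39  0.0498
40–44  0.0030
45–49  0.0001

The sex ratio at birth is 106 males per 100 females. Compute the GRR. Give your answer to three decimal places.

1.819

Proportion female at birth = 100 / (100 + 106) = 0.48544.
Sum of ASFRs = 0.0163 + 0.1476 + 0.3159 + 0.2168 + 0.0498 + 0.0030 + 0.0001 = 0.7495
TFR = 5 × 0.7495 = 3.7475
GRR = 0.48544 × 3.7475 = 1.81919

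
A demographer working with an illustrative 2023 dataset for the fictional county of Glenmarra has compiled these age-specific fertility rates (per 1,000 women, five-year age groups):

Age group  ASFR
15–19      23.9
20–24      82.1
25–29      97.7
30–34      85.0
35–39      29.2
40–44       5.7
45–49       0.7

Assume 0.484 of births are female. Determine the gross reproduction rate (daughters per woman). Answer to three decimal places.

Proportion female at birth = 0.484.
Sum of ASFRs = 23.9 + 82.1 + 97.7 + 85.0 + 29.2 + 5.7 + 0.7 = 324.3
TFR = 5 × 324.3 / 1000 = 1.6215
GRR = 0.484 × 1.6215 = 0.78481

0.785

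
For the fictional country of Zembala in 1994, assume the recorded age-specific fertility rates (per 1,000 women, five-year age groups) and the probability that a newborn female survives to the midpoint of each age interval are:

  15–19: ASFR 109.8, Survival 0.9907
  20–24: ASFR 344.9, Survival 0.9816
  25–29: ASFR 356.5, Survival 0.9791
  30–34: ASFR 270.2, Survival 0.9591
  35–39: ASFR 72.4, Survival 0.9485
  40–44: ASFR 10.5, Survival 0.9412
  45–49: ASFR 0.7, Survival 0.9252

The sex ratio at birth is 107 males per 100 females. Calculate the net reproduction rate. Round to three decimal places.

2.741

Proportion female at birth = 100 / (100 + 107) = 0.48309.
Per-age-group product (5 × ASFR × survival probability):
  15–19: 5 × 109.8/1000 × 0.9907 = 0.54389
  20–24: 5 × 344.9/1000 × 0.9816 = 1.69277
  25–29: 5 × 356.5/1000 × 0.9791 = 1.74525
  30–34: 5 × 270.2/1000 × 0.9591 = 1.29574
  35–39: 5 × 72.4/1000 × 0.9485 = 0.34336
  40–44: 5 × 10.5/1000 × 0.9412 = 0.04941
  45–49: 5 × 0.7/1000 × 0.9252 = 0.00324
Sum = 5.67366
NRR = 0.48309 × 5.67366 = 2.74089
An NRR exceeding 1 indicates intrinsic growth under these rates.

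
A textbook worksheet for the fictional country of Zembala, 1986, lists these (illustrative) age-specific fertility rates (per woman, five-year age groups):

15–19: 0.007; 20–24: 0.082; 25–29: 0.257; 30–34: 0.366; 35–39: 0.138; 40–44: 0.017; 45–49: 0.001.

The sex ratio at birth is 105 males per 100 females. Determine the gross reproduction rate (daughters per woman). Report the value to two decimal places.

2.12

Proportion female at birth = 100 / (100 + 105) = 0.48780.
Sum of ASFRs = 0.007 + 0.082 + 0.257 + 0.366 + 0.138 + 0.017 + 0.001 = 0.868
TFR = 5 × 0.868 = 4.34
GRR = 0.48780 × 4.34 = 2.11705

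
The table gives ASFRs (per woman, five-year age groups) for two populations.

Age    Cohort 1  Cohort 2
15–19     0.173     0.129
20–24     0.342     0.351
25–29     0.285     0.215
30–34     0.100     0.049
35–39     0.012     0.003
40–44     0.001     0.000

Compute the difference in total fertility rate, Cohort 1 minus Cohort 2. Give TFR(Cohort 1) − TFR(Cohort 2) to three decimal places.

0.830

Cohort 1:
  Sum of ASFRs = 0.173 + 0.342 + 0.285 + 0.100 + 0.012 + 0.001 = 0.913
  TFR = 5 × 0.913 = 4.565
Cohort 2:
  Sum of ASFRs = 0.129 + 0.351 + 0.215 + 0.049 + 0.003 + 0.000 = 0.747
  TFR = 5 × 0.747 = 3.735
Difference = 4.565 − 3.735 = 0.83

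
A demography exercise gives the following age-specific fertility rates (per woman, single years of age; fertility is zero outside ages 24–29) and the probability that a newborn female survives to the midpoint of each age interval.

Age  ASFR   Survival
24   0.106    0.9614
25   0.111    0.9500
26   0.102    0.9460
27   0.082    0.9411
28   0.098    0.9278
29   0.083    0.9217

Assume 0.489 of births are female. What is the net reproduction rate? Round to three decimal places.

Proportion female at birth = 0.489.
Each age group contributes 1 × ASFR × survival:
  24: 1 × 0.106 × 0.9614 = 0.10191
  25: 1 × 0.111 × 0.9500 = 0.10545
  26: 1 × 0.102 × 0.9460 = 0.09649
  27: 1 × 0.082 × 0.9411 = 0.07717
  28: 1 × 0.098 × 0.9278 = 0.09092
  29: 1 × 0.083 × 0.9217 = 0.07650
Sum = 0.54844
NRR = 0.489 × 0.54844 = 0.26819
An NRR under 1 implies long-run decline under these rates.

0.268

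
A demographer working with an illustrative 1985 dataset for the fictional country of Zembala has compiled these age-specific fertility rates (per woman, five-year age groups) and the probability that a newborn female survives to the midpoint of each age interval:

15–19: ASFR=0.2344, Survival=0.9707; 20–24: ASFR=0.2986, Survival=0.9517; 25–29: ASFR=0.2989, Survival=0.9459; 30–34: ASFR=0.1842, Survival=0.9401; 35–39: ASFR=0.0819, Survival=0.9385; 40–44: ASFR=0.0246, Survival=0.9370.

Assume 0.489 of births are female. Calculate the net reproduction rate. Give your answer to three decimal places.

2.610

Proportion female at birth = 0.489.
Weighting each age-specific rate by interval width and survival:
  15–19: 5 × 0.2344 × 0.9707 = 1.13766
  20–24: 5 × 0.2986 × 0.9517 = 1.42089
  25–29: 5 × 0.2989 × 0.9459 = 1.41365
  30–34: 5 × 0.1842 × 0.9401 = 0.86583
  35–39: 5 × 0.0819 × 0.9385 = 0.38432
  40–44: 5 × 0.0246 × 0.9370 = 0.11525
Sum = 5.33760
NRR = 0.489 × 5.33760 = 2.61009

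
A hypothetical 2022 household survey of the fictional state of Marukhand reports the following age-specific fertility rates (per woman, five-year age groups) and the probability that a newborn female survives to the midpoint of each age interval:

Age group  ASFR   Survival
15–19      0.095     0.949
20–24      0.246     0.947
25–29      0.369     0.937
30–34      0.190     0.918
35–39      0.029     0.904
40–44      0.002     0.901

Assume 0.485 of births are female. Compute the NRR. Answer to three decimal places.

Proportion female at birth = 0.485.
Each age group contributes 5 × ASFR × survival:
  15–19: 5 × 0.095 × 0.949 = 0.45078
  20–24: 5 × 0.246 × 0.947 = 1.16481
  25–29: 5 × 0.369 × 0.937 = 1.72877
  30–34: 5 × 0.190 × 0.918 = 0.87210
  35–39: 5 × 0.029 × 0.904 = 0.13108
  40–44: 5 × 0.002 × 0.901 = 0.00901
Sum = 4.35655
NRR = 0.485 × 4.35655 = 2.11293

2.113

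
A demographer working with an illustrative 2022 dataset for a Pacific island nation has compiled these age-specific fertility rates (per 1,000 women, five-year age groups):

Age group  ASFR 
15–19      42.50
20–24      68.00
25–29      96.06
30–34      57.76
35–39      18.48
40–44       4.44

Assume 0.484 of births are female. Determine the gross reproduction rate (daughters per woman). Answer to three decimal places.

0.695

Proportion female at birth = 0.484.
Sum of ASFRs = 42.50 + 68.00 + 96.06 + 57.76 + 18.48 + 4.44 = 287.24
TFR = 5 × 287.24 / 1000 = 1.4362
GRR = 0.484 × 1.4362 = 0.69512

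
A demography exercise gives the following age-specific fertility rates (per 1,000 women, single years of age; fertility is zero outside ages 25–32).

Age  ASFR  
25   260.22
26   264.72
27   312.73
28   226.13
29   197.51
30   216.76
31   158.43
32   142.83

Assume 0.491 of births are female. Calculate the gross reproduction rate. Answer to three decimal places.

0.874

Proportion female at birth = 0.491.
Sum of ASFRs = 260.22 + 264.72 + 312.73 + 226.13 + 197.51 + 216.76 + 158.43 + 142.83 = 1779.33
TFR = 1779.33 / 1000 = 1.77933
GRR = 0.491 × 1.77933 = 0.87365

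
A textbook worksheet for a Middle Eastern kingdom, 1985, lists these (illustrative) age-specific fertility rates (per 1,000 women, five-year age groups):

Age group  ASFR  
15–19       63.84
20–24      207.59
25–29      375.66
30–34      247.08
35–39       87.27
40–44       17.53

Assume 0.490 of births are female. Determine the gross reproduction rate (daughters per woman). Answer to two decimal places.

Proportion female at birth = 0.490.
Sum of ASFRs = 63.84 + 207.59 + 375.66 + 247.08 + 87.27 + 17.53 = 998.97
TFR = 5 × 998.97 / 1000 = 4.99485
GRR = 0.490 × 4.99485 = 2.44748

2.45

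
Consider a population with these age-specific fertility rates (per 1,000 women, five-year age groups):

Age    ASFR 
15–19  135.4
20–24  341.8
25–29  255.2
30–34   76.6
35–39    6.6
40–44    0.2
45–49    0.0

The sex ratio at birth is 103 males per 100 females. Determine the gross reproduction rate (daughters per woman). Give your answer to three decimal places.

2.009

Proportion female at birth = 100 / (100 + 103) = 0.49261.
Sum of ASFRs = 135.4 + 341.8 + 255.2 + 76.6 + 6.6 + 0.2 + 0.0 = 815.8
TFR = 5 × 815.8 / 1000 = 4.079
GRR = 0.49261 × 4.079 = 2.00936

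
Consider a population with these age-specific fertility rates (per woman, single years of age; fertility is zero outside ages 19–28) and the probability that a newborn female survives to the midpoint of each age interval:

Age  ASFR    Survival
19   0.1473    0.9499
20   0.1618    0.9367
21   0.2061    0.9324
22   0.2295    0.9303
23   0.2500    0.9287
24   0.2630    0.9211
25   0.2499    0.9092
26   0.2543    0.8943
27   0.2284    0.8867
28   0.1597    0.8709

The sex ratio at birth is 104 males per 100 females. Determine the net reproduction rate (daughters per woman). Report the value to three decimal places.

Proportion female at birth = 100 / (100 + 104) = 0.49020.
Each age group contributes 1 × ASFR × survival:
  19: 1 × 0.1473 × 0.9499 = 0.13992
  20: 1 × 0.1618 × 0.9367 = 0.15156
  21: 1 × 0.2061 × 0.9324 = 0.19217
  22: 1 × 0.2295 × 0.9303 = 0.21350
  23: 1 × 0.2500 × 0.9287 = 0.23218
  24: 1 × 0.2630 × 0.9211 = 0.24225
  25: 1 × 0.2499 × 0.9092 = 0.22721
  26: 1 × 0.2543 × 0.8943 = 0.22742
  27: 1 × 0.2284 × 0.8867 = 0.20252
  28: 1 × 0.1597 × 0.8709 = 0.13908
Sum = 1.96781
NRR = 0.49020 × 1.96781 = 0.96462
An NRR under 1 implies long-run decline under these rates.

0.965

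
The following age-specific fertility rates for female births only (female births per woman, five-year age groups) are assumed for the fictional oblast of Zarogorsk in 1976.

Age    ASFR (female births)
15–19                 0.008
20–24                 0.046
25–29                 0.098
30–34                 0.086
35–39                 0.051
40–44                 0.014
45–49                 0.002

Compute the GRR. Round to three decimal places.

1.525

Sum of female ASFRs = 0.008 + 0.046 + 0.098 + 0.086 + 0.051 + 0.014 + 0.002 = 0.305
GRR = 5 × 0.305 = 1.525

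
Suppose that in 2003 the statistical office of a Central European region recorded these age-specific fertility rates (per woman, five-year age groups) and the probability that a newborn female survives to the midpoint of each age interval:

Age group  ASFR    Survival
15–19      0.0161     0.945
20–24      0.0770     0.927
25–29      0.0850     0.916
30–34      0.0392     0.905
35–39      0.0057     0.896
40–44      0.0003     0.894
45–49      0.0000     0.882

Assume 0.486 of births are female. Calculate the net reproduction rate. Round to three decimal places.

0.499

Proportion female at birth = 0.486.
Each age group contributes 5 × ASFR × survival:
  15–19: 5 × 0.0161 × 0.945 = 0.07607
  20–24: 5 × 0.0770 × 0.927 = 0.35690
  25–29: 5 × 0.0850 × 0.916 = 0.38930
  30–34: 5 × 0.0392 × 0.905 = 0.17738
  35–39: 5 × 0.0057 × 0.896 = 0.02554
  40–44: 5 × 0.0003 × 0.894 = 0.00134
  45–49: 5 × 0.0000 × 0.882 = 0.00000
Sum = 1.02653
NRR = 0.486 × 1.02653 = 0.49889
An NRR under 1 implies long-run decline under these rates.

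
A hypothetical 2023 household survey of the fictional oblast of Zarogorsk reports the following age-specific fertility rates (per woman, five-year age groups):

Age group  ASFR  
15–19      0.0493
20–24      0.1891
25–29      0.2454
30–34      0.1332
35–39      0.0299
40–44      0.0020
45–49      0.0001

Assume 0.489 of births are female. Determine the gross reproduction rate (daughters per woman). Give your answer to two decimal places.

Proportion female at birth = 0.489.
Sum of ASFRs = 0.0493 + 0.1891 + 0.2454 + 0.1332 + 0.0299 + 0.0020 + 0.0001 = 0.6490
TFR = 5 × 0.6490 = 3.245
GRR = 0.489 × 3.245 = 1.58681

1.59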